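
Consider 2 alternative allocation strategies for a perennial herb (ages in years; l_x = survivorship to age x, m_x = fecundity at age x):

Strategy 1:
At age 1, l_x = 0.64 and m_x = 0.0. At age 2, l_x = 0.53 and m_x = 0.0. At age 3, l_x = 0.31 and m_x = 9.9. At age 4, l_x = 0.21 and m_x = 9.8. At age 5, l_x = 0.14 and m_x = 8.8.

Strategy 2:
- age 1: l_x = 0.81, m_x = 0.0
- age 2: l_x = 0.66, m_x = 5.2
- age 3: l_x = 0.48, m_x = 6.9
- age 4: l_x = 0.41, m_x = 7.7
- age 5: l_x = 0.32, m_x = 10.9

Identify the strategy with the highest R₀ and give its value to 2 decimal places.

13.39

Strategy 1: R₀ = 0.64×0.0 + 0.53×0.0 + 0.31×9.9 + 0.21×9.8 + 0.14×8.8 = 6.3590
Strategy 2: R₀ = 0.81×0.0 + 0.66×5.2 + 0.48×6.9 + 0.41×7.7 + 0.32×10.9 = 13.3890
Highest R₀: strategy 2 with 13.3890.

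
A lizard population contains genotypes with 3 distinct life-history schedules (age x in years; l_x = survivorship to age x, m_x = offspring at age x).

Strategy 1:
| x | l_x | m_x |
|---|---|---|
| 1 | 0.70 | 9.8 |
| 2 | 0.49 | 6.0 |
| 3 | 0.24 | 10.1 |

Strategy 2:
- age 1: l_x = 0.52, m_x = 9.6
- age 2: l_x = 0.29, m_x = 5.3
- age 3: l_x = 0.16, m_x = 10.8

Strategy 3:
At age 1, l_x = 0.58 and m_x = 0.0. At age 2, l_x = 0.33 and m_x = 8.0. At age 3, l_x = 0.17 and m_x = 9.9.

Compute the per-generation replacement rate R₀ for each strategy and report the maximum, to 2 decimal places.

Strategy 1: R₀ = 0.70×9.8 + 0.49×6.0 + 0.24×10.1 = 12.2240
Strategy 2: R₀ = 0.52×9.6 + 0.29×5.3 + 0.16×10.8 = 8.2570
Strategy 3: R₀ = 0.58×0.0 + 0.33×8.0 + 0.17×9.9 = 4.3230
Highest R₀: strategy 1 with 12.2240.

12.22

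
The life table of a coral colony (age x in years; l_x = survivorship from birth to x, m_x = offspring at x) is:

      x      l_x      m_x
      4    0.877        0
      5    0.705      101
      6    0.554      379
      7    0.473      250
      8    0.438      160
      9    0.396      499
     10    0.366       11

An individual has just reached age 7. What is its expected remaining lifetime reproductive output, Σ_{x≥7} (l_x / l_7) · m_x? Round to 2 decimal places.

l_7 = 0.473. Conditional survival from age 7 to x is l_x / l_7.
  x=7: (0.473/0.473) × 250 = 250.0000
  x=8: (0.438/0.473) × 160 = 148.1607
  x=9: (0.396/0.473) × 499 = 417.7674
  x=10: (0.366/0.473) × 11 = 8.5116
Sum = 250.0000 + 148.1607 + 417.7674 + 8.5116 = 824.4397

824.44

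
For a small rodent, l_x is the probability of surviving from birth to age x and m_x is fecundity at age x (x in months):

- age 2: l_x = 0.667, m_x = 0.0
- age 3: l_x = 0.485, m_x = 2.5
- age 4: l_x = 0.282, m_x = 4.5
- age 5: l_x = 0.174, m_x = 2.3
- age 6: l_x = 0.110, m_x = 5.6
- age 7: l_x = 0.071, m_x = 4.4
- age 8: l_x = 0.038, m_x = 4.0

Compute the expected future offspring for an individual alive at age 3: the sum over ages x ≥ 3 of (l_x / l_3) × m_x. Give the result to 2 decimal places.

8.17

l_3 = 0.485. Conditional survival from age 3 to x is l_x / l_3.
  x=3: (0.485/0.485) × 2.5 = 2.5000
  x=4: (0.282/0.485) × 4.5 = 2.6165
  x=5: (0.174/0.485) × 2.3 = 0.8252
  x=6: (0.110/0.485) × 5.6 = 1.2701
  x=7: (0.071/0.485) × 4.4 = 0.6441
  x=8: (0.038/0.485) × 4.0 = 0.3134
Sum = 2.5000 + 2.6165 + 0.8252 + 1.2701 + 0.6441 + 0.3134 = 8.1693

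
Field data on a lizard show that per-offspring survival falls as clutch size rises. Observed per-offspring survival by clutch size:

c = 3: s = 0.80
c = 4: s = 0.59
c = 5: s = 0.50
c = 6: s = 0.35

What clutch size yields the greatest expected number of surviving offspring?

Expected surviving offspring = c × s(c):
  c=3: 3 × 0.80 = 2.400
  c=4: 4 × 0.59 = 2.360
  c=5: 5 × 0.50 = 2.500
  c=6: 6 × 0.35 = 2.100
Maximum at c = 5 (2.500 surviving offspring).

5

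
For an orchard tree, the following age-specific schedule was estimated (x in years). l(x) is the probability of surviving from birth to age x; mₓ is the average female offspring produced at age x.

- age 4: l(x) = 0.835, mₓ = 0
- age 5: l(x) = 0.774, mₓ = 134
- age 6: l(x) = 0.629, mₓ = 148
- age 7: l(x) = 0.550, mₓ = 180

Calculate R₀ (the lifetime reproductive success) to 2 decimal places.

295.81

R₀ = Σ l(x) mₓ:
  age 4: 0.835 × 0 = 0.0000
  age 5: 0.774 × 134 = 103.7160
  age 6: 0.629 × 148 = 93.0920
  age 7: 0.550 × 180 = 99.0000
R₀ = 0.0000 + 103.7160 + 93.0920 + 99.0000 = 295.8080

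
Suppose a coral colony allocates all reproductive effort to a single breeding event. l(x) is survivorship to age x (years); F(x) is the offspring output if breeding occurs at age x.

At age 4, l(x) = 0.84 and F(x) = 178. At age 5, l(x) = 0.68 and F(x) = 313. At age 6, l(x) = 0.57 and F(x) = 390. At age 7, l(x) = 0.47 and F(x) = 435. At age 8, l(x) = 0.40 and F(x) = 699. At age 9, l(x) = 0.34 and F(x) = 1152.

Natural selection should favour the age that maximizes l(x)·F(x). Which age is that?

Expected offspring if breeding at age x = l(x) × F(x):
  age 4: 0.84 × 178 = 149.520
  age 5: 0.68 × 313 = 212.840
  age 6: 0.57 × 390 = 222.300
  age 7: 0.47 × 435 = 204.450
  age 8: 0.40 × 699 = 279.600
  age 9: 0.34 × 1152 = 391.680
Maximum at age 9 (391.680).

9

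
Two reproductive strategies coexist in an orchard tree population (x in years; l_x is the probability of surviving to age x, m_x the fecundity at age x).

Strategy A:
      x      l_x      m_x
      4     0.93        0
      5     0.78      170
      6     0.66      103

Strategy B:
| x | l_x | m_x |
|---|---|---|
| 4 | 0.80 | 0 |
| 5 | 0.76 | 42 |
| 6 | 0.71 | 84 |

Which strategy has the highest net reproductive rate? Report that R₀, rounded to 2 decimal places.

200.58

Strategy A: R₀ = 0.93×0 + 0.78×170 + 0.66×103 = 200.5800
Strategy B: R₀ = 0.80×0 + 0.76×42 + 0.71×84 = 91.5600
Highest R₀: strategy A with 200.5800.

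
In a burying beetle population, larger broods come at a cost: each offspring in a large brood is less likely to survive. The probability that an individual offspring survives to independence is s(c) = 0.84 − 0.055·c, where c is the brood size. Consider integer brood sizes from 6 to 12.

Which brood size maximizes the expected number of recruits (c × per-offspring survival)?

8

Expected recruits = c × s(c):
  c=6: 6 × 0.510 = 3.060
  c=7: 7 × 0.455 = 3.185
  c=8: 8 × 0.400 = 3.200
  c=9: 9 × 0.345 = 3.105
  c=10: 10 × 0.290 = 2.900
  c=11: 11 × 0.235 = 2.585
  c=12: 12 × 0.180 = 2.160
Maximum at c = 8 (3.200 recruits).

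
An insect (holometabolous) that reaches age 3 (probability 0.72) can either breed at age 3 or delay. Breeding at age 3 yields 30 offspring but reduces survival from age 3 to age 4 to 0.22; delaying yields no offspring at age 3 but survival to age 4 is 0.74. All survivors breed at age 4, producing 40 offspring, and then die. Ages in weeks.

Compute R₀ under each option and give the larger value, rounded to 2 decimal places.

breed at age 3: R₀ = 0.72 × (30 + 0.22 × 40) = 0.72 × 38.8000 = 27.9360
delay to age 4: R₀ = 0.72 × (0.74 × 40) = 0.72 × 29.6000 = 21.3120
Higher: breed at age 3 (27.9360).

27.94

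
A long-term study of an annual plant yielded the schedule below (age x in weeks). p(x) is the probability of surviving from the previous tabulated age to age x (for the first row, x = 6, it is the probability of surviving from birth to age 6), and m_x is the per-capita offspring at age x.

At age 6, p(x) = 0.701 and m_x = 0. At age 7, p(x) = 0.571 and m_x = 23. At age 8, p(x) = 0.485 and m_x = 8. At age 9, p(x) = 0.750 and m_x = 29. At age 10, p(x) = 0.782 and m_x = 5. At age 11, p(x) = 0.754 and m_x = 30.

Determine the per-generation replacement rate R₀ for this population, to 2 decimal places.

Survivorship from birth: l_x = p_6·p_7·…·p_x.
  l_6 = 0.70100
  l_7 = 0.40027
  l_8 = 0.19413
  l_9 = 0.14560
  l_10 = 0.11386
  l_11 = 0.08585
R₀ = Σ l_x m_x:
  age 6: 0.70100 × 0 = 0.0000
  age 7: 0.40027 × 23 = 9.2062
  age 8: 0.19413 × 8 = 1.5530
  age 9: 0.14560 × 29 = 4.2224
  age 10: 0.11386 × 5 = 0.5693
  age 11: 0.08585 × 30 = 2.5755
R₀ = 0.0000 + 9.2062 + 1.5530 + 4.2224 + 0.5693 + 2.5755 = 18.1265

18.13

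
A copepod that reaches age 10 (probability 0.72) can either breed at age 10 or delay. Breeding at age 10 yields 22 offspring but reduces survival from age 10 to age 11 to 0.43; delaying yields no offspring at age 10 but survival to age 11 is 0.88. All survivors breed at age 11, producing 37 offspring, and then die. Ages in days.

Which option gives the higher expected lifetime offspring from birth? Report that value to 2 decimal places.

breed at age 10: R₀ = 0.72 × (22 + 0.43 × 37) = 0.72 × 37.9100 = 27.2952
delay to age 11: R₀ = 0.72 × (0.88 × 37) = 0.72 × 32.5600 = 23.4432
Higher: breed at age 10 (27.2952).

27.30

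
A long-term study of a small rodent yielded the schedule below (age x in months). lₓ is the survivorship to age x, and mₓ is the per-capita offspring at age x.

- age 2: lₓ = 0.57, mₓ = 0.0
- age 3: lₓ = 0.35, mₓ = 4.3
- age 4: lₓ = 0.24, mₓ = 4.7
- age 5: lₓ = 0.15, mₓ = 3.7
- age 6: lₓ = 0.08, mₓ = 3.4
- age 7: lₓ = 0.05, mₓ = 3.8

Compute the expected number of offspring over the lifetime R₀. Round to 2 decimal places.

R₀ = Σ lₓ mₓ:
  age 2: 0.57 × 0.0 = 0.0000
  age 3: 0.35 × 4.3 = 1.5050
  age 4: 0.24 × 4.7 = 1.1280
  age 5: 0.15 × 3.7 = 0.5550
  age 6: 0.08 × 3.4 = 0.2720
  age 7: 0.05 × 3.8 = 0.1900
R₀ = 0.0000 + 1.5050 + 1.1280 + 0.5550 + 0.2720 + 0.1900 = 3.6500

3.65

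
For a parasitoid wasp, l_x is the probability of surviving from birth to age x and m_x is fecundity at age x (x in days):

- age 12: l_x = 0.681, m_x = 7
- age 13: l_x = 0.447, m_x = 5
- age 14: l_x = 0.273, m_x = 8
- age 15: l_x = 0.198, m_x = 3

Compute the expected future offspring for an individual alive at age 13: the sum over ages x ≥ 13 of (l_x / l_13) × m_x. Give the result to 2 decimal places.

11.21

l_13 = 0.447. Conditional survival from age 13 to x is l_x / l_13.
  x=13: (0.447/0.447) × 5 = 5.0000
  x=14: (0.273/0.447) × 8 = 4.8859
  x=15: (0.198/0.447) × 3 = 1.3289
Sum = 5.0000 + 4.8859 + 1.3289 = 11.2148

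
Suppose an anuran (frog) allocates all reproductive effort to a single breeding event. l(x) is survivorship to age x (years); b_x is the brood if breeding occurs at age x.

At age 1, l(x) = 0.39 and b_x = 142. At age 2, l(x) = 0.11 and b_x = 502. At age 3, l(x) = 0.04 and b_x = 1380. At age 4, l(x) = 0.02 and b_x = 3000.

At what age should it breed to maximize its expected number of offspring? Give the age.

4

Expected offspring if breeding at age x = l(x) × b_x:
  age 1: 0.39 × 142 = 55.380
  age 2: 0.11 × 502 = 55.220
  age 3: 0.04 × 1380 = 55.200
  age 4: 0.02 × 3000 = 60.000
Maximum at age 4 (60.000).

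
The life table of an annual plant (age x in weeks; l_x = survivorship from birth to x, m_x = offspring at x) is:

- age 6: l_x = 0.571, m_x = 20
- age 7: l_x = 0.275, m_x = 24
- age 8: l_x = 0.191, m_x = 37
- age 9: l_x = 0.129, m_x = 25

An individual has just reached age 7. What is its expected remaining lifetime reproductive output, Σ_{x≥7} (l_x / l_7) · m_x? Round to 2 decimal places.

61.43

l_7 = 0.275. Conditional survival from age 7 to x is l_x / l_7.
  x=7: (0.275/0.275) × 24 = 24.0000
  x=8: (0.191/0.275) × 37 = 25.6982
  x=9: (0.129/0.275) × 25 = 11.7273
Sum = 24.0000 + 25.6982 + 11.7273 = 61.4255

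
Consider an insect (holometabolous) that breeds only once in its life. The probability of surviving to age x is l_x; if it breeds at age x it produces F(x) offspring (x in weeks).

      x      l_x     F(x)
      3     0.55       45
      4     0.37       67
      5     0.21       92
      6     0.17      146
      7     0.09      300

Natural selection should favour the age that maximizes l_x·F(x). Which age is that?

Expected offspring if breeding at age x = l_x × F(x):
  age 3: 0.55 × 45 = 24.750
  age 4: 0.37 × 67 = 24.790
  age 5: 0.21 × 92 = 19.320
  age 6: 0.17 × 146 = 24.820
  age 7: 0.09 × 300 = 27.000
Maximum at age 7 (27.000).

7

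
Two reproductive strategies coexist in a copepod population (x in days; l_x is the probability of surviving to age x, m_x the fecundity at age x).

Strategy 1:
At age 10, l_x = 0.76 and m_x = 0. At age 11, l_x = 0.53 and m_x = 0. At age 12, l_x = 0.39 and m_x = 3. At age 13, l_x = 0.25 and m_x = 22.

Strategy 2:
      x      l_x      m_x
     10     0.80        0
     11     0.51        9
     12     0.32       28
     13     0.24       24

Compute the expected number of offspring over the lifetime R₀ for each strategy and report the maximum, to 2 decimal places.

19.31

Strategy 1: R₀ = 0.76×0 + 0.53×0 + 0.39×3 + 0.25×22 = 6.6700
Strategy 2: R₀ = 0.80×0 + 0.51×9 + 0.32×28 + 0.24×24 = 19.3100
Highest R₀: strategy 2 with 19.3100.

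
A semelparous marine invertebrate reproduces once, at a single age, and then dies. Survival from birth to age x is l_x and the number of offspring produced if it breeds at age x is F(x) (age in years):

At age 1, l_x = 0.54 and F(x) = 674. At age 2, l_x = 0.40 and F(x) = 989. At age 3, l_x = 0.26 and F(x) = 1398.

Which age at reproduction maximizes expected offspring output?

Expected offspring if breeding at age x = l_x × F(x):
  age 1: 0.54 × 674 = 363.960
  age 2: 0.40 × 989 = 395.600
  age 3: 0.26 × 1398 = 363.480
Maximum at age 2 (395.600).

2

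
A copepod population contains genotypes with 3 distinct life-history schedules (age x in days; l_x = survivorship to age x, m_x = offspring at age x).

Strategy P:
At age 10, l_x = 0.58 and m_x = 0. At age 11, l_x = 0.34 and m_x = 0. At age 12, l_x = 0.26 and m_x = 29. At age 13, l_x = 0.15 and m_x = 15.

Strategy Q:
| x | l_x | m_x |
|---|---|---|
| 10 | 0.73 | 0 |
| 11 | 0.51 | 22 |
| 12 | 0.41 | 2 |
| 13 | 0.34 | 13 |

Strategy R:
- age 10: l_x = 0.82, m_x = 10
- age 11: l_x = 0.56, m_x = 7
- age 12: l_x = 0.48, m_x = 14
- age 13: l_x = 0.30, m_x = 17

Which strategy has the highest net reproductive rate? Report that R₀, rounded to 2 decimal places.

Strategy P: R₀ = 0.58×0 + 0.34×0 + 0.26×29 + 0.15×15 = 9.7900
Strategy Q: R₀ = 0.73×0 + 0.51×22 + 0.41×2 + 0.34×13 = 16.4600
Strategy R: R₀ = 0.82×10 + 0.56×7 + 0.48×14 + 0.30×17 = 23.9400
Highest R₀: strategy R with 23.9400.

23.94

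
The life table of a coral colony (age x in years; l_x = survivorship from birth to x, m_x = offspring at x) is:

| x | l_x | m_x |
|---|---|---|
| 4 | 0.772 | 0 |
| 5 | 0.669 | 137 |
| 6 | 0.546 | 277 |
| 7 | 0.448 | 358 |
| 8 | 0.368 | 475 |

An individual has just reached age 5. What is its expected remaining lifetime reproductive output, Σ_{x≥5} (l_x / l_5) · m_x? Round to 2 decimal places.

864.09

l_5 = 0.669. Conditional survival from age 5 to x is l_x / l_5.
  x=5: (0.669/0.669) × 137 = 137.0000
  x=6: (0.546/0.669) × 277 = 226.0717
  x=7: (0.448/0.669) × 358 = 239.7369
  x=8: (0.368/0.669) × 475 = 261.2855
Sum = 137.0000 + 226.0717 + 239.7369 + 261.2855 = 864.0942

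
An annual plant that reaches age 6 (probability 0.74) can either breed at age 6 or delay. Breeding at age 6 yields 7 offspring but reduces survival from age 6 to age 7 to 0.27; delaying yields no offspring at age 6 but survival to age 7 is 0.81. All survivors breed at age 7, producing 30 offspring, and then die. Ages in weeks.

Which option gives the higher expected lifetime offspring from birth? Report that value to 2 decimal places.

breed at age 6: R₀ = 0.74 × (7 + 0.27 × 30) = 0.74 × 15.1000 = 11.1740
delay to age 7: R₀ = 0.74 × (0.81 × 30) = 0.74 × 24.3000 = 17.9820
Higher: delay to age 7 (17.9820).

17.98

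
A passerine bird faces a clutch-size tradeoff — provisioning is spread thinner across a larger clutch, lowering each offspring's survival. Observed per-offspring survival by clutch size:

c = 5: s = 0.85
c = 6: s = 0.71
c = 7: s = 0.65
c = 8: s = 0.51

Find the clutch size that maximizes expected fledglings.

7

Expected fledglings = c × s(c):
  c=5: 5 × 0.85 = 4.250
  c=6: 6 × 0.71 = 4.260
  c=7: 7 × 0.65 = 4.550
  c=8: 8 × 0.51 = 4.080
Maximum at c = 7 (4.550 fledglings).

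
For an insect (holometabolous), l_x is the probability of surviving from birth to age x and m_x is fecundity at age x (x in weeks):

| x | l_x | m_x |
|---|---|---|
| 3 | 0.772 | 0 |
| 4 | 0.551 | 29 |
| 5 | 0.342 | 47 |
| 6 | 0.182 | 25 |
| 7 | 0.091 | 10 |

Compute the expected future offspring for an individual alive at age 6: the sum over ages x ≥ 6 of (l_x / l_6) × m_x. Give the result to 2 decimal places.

l_6 = 0.182. Conditional survival from age 6 to x is l_x / l_6.
  x=6: (0.182/0.182) × 25 = 25.0000
  x=7: (0.091/0.182) × 10 = 5.0000
Sum = 25.0000 + 5.0000 = 30.0000

30.00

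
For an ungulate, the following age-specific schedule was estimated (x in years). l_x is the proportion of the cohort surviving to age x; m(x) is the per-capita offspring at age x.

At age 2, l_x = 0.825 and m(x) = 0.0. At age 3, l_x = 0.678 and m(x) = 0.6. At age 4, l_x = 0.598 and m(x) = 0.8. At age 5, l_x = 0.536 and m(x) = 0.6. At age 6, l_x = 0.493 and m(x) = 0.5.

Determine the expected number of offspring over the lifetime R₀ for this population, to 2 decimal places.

R₀ = Σ l_x m(x):
  age 2: 0.825 × 0.0 = 0.0000
  age 3: 0.678 × 0.6 = 0.4068
  age 4: 0.598 × 0.8 = 0.4784
  age 5: 0.536 × 0.6 = 0.3216
  age 6: 0.493 × 0.5 = 0.2465
R₀ = 0.0000 + 0.4068 + 0.4784 + 0.3216 + 0.2465 = 1.4533

1.45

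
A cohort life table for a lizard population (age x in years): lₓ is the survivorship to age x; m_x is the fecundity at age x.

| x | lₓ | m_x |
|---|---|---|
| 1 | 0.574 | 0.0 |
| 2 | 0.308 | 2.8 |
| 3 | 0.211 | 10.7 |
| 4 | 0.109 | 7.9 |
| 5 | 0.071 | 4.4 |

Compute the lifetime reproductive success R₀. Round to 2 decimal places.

4.29

R₀ = Σ lₓ m_x:
  age 1: 0.574 × 0.0 = 0.0000
  age 2: 0.308 × 2.8 = 0.8624
  age 3: 0.211 × 10.7 = 2.2577
  age 4: 0.109 × 7.9 = 0.8611
  age 5: 0.071 × 4.4 = 0.3124
R₀ = 0.0000 + 0.8624 + 2.2577 + 0.8611 + 0.3124 = 4.2936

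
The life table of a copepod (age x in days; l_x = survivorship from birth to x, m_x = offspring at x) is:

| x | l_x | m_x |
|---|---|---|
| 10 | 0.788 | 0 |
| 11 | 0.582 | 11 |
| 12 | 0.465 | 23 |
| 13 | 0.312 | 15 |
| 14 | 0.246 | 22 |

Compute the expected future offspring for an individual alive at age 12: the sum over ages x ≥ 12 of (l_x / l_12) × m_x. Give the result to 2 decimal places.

44.70

l_12 = 0.465. Conditional survival from age 12 to x is l_x / l_12.
  x=12: (0.465/0.465) × 23 = 23.0000
  x=13: (0.312/0.465) × 15 = 10.0645
  x=14: (0.246/0.465) × 22 = 11.6387
Sum = 23.0000 + 10.0645 + 11.6387 = 44.7032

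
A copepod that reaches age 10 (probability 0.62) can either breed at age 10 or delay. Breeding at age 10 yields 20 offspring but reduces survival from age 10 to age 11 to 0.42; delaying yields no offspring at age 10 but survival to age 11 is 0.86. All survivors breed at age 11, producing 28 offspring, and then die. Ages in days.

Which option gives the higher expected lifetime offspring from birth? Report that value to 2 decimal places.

breed at age 10: R₀ = 0.62 × (20 + 0.42 × 28) = 0.62 × 31.7600 = 19.6912
delay to age 11: R₀ = 0.62 × (0.86 × 28) = 0.62 × 24.0800 = 14.9296
Higher: breed at age 10 (19.6912).

19.69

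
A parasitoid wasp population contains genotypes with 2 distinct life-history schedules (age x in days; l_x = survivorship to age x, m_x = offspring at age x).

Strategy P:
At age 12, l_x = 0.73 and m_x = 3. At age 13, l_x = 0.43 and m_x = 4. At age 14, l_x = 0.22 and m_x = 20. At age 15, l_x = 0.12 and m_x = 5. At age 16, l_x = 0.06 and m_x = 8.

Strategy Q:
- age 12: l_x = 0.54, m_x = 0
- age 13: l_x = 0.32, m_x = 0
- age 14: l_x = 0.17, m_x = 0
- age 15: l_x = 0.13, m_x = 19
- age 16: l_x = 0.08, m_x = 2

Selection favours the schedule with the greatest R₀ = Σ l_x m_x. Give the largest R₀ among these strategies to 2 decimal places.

9.39

Strategy P: R₀ = 0.73×3 + 0.43×4 + 0.22×20 + 0.12×5 + 0.06×8 = 9.3900
Strategy Q: R₀ = 0.54×0 + 0.32×0 + 0.17×0 + 0.13×19 + 0.08×2 = 2.6300
Highest R₀: strategy P with 9.3900.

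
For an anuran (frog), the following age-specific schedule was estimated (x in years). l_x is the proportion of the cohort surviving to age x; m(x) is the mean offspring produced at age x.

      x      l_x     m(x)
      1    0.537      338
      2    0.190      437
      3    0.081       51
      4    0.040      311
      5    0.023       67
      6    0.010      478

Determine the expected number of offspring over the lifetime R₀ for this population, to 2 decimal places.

R₀ = Σ l_x m(x):
  age 1: 0.537 × 338 = 181.5060
  age 2: 0.190 × 437 = 83.0300
  age 3: 0.081 × 51 = 4.1310
  age 4: 0.040 × 311 = 12.4400
  age 5: 0.023 × 67 = 1.5410
  age 6: 0.010 × 478 = 4.7800
R₀ = 181.5060 + 83.0300 + 4.1310 + 12.4400 + 1.5410 + 4.7800 = 287.4280

287.43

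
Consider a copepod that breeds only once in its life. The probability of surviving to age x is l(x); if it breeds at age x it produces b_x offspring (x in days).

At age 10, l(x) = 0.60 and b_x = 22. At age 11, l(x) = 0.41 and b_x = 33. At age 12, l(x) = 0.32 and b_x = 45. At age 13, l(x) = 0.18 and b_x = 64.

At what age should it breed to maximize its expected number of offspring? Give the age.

Expected offspring if breeding at age x = l(x) × b_x:
  age 10: 0.60 × 22 = 13.200
  age 11: 0.41 × 33 = 13.530
  age 12: 0.32 × 45 = 14.400
  age 13: 0.18 × 64 = 11.520
Maximum at age 12 (14.400).

12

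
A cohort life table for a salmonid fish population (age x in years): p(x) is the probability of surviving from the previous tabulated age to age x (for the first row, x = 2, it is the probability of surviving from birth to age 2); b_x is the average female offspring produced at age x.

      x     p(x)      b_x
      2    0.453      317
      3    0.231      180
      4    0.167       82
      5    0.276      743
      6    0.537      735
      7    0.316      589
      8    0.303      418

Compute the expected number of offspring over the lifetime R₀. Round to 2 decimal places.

169.94

Survivorship from birth: l_x = p_2·p_3·…·p_x.
  l_2 = 0.45300
  l_3 = 0.10464
  l_4 = 0.01748
  l_5 = 0.00482
  l_6 = 0.00259
  l_7 = 0.00082
  l_8 = 0.00025
R₀ = Σ l_x b_x:
  age 2: 0.45300 × 317 = 143.6010
  age 3: 0.10464 × 180 = 18.8352
  age 4: 0.01748 × 82 = 1.4334
  age 5: 0.00482 × 743 = 3.5813
  age 6: 0.00259 × 735 = 1.9036
  age 7: 0.00082 × 589 = 0.4830
  age 8: 0.00025 × 418 = 0.1045
R₀ = 143.6010 + 18.8352 + 1.4334 + 3.5813 + 1.9036 + 0.4830 + 0.1045 = 169.9419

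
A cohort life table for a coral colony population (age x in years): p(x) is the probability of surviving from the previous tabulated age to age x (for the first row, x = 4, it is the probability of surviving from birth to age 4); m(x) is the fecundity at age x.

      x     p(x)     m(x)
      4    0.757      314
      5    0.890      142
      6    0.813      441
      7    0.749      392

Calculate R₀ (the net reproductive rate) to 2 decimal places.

735.74

Survivorship from birth: l_x = p_4·p_5·…·p_x.
  l_4 = 0.75700
  l_5 = 0.67373
  l_6 = 0.54774
  l_7 = 0.41026
R₀ = Σ l_x m(x):
  age 4: 0.75700 × 314 = 237.6980
  age 5: 0.67373 × 142 = 95.6697
  age 6: 0.54774 × 441 = 241.5533
  age 7: 0.41026 × 392 = 160.8219
R₀ = 237.6980 + 95.6697 + 241.5533 + 160.8219 = 735.7429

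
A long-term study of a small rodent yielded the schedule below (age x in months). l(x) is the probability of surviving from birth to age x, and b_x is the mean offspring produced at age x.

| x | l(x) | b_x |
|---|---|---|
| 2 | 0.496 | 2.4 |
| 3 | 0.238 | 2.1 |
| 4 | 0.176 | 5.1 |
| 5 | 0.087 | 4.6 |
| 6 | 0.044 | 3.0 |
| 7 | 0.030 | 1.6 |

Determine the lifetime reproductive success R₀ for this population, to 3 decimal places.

R₀ = Σ l(x) b_x:
  age 2: 0.496 × 2.4 = 1.1904
  age 3: 0.238 × 2.1 = 0.4998
  age 4: 0.176 × 5.1 = 0.8976
  age 5: 0.087 × 4.6 = 0.4002
  age 6: 0.044 × 3.0 = 0.1320
  age 7: 0.030 × 1.6 = 0.0480
R₀ = 1.1904 + 0.4998 + 0.8976 + 0.4002 + 0.1320 + 0.0480 = 3.1680

3.168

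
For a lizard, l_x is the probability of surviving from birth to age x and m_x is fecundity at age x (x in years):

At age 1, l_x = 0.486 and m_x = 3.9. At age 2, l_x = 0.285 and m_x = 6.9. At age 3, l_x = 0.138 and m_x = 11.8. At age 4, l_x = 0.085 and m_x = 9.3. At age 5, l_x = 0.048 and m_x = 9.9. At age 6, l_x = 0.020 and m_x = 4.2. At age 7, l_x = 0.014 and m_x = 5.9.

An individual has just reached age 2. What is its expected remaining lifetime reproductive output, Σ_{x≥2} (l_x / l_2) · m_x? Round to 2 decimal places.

l_2 = 0.285. Conditional survival from age 2 to x is l_x / l_2.
  x=2: (0.285/0.285) × 6.9 = 6.9000
  x=3: (0.138/0.285) × 11.8 = 5.7137
  x=4: (0.085/0.285) × 9.3 = 2.7737
  x=5: (0.048/0.285) × 9.9 = 1.6674
  x=6: (0.020/0.285) × 4.2 = 0.2947
  x=7: (0.014/0.285) × 5.9 = 0.2898
Sum = 6.9000 + 5.7137 + 2.7737 + 1.6674 + 0.2947 + 0.2898 = 17.6393

17.64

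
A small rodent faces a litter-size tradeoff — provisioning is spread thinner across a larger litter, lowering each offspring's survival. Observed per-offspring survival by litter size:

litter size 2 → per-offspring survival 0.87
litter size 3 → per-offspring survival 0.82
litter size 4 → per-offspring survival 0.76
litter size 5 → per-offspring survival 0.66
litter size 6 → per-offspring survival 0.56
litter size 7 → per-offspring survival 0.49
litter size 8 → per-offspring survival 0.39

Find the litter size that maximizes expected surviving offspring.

Expected surviving offspring = c × s(c):
  c=2: 2 × 0.87 = 1.740
  c=3: 3 × 0.82 = 2.460
  c=4: 4 × 0.76 = 3.040
  c=5: 5 × 0.66 = 3.300
  c=6: 6 × 0.56 = 3.360
  c=7: 7 × 0.49 = 3.430
  c=8: 8 × 0.39 = 3.120
Maximum at c = 7 (3.430 surviving offspring).

7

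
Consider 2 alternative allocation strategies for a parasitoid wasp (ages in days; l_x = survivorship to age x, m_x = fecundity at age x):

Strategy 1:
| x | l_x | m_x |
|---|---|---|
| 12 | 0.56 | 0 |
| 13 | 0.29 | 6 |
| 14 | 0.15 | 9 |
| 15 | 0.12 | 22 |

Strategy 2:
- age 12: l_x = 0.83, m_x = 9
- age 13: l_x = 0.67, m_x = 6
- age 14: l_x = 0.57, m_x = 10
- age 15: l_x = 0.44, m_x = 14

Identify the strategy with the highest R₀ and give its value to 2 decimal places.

Strategy 1: R₀ = 0.56×0 + 0.29×6 + 0.15×9 + 0.12×22 = 5.7300
Strategy 2: R₀ = 0.83×9 + 0.67×6 + 0.57×10 + 0.44×14 = 23.3500
Highest R₀: strategy 2 with 23.3500.

23.35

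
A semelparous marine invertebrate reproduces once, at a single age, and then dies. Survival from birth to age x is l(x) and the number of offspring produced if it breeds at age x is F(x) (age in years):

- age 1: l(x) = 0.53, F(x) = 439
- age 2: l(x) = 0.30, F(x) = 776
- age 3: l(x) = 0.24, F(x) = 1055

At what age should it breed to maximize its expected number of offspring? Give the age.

Expected offspring if breeding at age x = l(x) × F(x):
  age 1: 0.53 × 439 = 232.670
  age 2: 0.30 × 776 = 232.800
  age 3: 0.24 × 1055 = 253.200
Maximum at age 3 (253.200).

3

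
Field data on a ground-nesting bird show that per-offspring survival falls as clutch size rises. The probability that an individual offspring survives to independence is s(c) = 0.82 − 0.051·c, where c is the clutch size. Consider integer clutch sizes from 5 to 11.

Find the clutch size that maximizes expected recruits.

Expected recruits = c × s(c):
  c=5: 5 × 0.565 = 2.825
  c=6: 6 × 0.514 = 3.084
  c=7: 7 × 0.463 = 3.241
  c=8: 8 × 0.412 = 3.296
  c=9: 9 × 0.361 = 3.249
  c=10: 10 × 0.310 = 3.100
  c=11: 11 × 0.259 = 2.849
Maximum at c = 8 (3.296 recruits).

8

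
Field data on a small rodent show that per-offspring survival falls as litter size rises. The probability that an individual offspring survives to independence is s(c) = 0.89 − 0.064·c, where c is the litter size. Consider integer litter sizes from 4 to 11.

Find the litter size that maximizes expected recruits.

Expected recruits = c × s(c):
  c=4: 4 × 0.634 = 2.536
  c=5: 5 × 0.570 = 2.850
  c=6: 6 × 0.506 = 3.036
  c=7: 7 × 0.442 = 3.094
  c=8: 8 × 0.378 = 3.024
  c=9: 9 × 0.314 = 2.826
  c=10: 10 × 0.250 = 2.500
  c=11: 11 × 0.186 = 2.046
Maximum at c = 7 (3.094 recruits).

7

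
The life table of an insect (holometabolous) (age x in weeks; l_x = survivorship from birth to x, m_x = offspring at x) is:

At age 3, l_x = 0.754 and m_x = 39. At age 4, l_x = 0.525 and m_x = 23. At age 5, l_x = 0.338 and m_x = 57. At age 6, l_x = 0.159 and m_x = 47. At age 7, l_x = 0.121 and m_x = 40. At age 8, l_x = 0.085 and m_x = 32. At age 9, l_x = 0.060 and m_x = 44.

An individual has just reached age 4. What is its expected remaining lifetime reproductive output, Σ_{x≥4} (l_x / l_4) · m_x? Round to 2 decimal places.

93.36

l_4 = 0.525. Conditional survival from age 4 to x is l_x / l_4.
  x=4: (0.525/0.525) × 23 = 23.0000
  x=5: (0.338/0.525) × 57 = 36.6971
  x=6: (0.159/0.525) × 47 = 14.2343
  x=7: (0.121/0.525) × 40 = 9.2190
  x=8: (0.085/0.525) × 32 = 5.1810
  x=9: (0.060/0.525) × 44 = 5.0286
Sum = 23.0000 + 36.6971 + 14.2343 + 9.2190 + 5.1810 + 5.0286 = 93.3600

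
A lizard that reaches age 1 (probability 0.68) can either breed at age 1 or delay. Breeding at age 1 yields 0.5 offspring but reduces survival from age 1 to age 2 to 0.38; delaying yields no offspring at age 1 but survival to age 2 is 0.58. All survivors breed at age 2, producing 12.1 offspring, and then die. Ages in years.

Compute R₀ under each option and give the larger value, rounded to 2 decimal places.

4.77

breed at age 1: R₀ = 0.68 × (0.5 + 0.38 × 12.1) = 0.68 × 5.0980 = 3.4666
delay to age 2: R₀ = 0.68 × (0.58 × 12.1) = 0.68 × 7.0180 = 4.7722
Higher: delay to age 2 (4.7722).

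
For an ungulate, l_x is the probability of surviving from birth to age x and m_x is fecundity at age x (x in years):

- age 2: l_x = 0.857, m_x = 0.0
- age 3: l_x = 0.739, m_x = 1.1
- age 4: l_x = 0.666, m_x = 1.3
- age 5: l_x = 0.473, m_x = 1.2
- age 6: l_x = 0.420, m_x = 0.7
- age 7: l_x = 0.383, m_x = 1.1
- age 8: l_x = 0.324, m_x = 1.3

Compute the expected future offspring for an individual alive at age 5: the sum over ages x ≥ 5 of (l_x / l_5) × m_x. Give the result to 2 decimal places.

3.60

l_5 = 0.473. Conditional survival from age 5 to x is l_x / l_5.
  x=5: (0.473/0.473) × 1.2 = 1.2000
  x=6: (0.420/0.473) × 0.7 = 0.6216
  x=7: (0.383/0.473) × 1.1 = 0.8907
  x=8: (0.324/0.473) × 1.3 = 0.8905
Sum = 1.2000 + 0.6216 + 0.8907 + 0.8905 = 3.6027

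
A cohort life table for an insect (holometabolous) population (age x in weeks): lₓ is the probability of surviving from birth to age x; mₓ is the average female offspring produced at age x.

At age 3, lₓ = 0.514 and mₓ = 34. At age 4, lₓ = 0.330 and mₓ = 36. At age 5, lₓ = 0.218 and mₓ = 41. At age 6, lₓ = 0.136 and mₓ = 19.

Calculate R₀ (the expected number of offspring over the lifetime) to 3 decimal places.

40.878

R₀ = Σ lₓ mₓ:
  age 3: 0.514 × 34 = 17.4760
  age 4: 0.330 × 36 = 11.8800
  age 5: 0.218 × 41 = 8.9380
  age 6: 0.136 × 19 = 2.5840
R₀ = 17.4760 + 11.8800 + 8.9380 + 2.5840 = 40.8780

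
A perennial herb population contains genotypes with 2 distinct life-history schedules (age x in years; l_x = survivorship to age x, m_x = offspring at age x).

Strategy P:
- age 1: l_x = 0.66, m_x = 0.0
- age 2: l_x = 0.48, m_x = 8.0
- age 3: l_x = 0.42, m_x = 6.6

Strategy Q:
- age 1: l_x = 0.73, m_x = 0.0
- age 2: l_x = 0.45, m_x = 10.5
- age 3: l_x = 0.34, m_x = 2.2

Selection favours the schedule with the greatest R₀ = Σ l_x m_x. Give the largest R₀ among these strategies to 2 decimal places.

6.61

Strategy P: R₀ = 0.66×0.0 + 0.48×8.0 + 0.42×6.6 = 6.6120
Strategy Q: R₀ = 0.73×0.0 + 0.45×10.5 + 0.34×2.2 = 5.4730
Highest R₀: strategy P with 6.6120.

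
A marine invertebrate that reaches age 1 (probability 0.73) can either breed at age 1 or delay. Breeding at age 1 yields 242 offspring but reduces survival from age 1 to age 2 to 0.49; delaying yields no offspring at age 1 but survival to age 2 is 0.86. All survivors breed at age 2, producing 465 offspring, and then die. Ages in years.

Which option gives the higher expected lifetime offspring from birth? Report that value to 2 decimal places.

breed at age 1: R₀ = 0.73 × (242 + 0.49 × 465) = 0.73 × 469.8500 = 342.9905
delay to age 2: R₀ = 0.73 × (0.86 × 465) = 0.73 × 399.9000 = 291.9270
Higher: breed at age 1 (342.9905).

342.99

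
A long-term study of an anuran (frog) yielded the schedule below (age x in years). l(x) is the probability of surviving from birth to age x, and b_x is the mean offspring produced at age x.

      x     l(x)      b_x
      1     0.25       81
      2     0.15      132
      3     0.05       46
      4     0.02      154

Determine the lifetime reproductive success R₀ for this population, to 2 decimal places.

45.43

R₀ = Σ l(x) b_x:
  age 1: 0.25 × 81 = 20.2500
  age 2: 0.15 × 132 = 19.8000
  age 3: 0.05 × 46 = 2.3000
  age 4: 0.02 × 154 = 3.0800
R₀ = 20.2500 + 19.8000 + 2.3000 + 3.0800 = 45.4300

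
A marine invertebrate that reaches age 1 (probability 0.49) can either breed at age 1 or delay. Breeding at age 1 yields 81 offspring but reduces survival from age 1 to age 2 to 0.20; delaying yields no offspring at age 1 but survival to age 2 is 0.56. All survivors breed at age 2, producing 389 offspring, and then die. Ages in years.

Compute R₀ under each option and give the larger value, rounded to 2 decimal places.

106.74

breed at age 1: R₀ = 0.49 × (81 + 0.20 × 389) = 0.49 × 158.8000 = 77.8120
delay to age 2: R₀ = 0.49 × (0.56 × 389) = 0.49 × 217.8400 = 106.7416
Higher: delay to age 2 (106.7416).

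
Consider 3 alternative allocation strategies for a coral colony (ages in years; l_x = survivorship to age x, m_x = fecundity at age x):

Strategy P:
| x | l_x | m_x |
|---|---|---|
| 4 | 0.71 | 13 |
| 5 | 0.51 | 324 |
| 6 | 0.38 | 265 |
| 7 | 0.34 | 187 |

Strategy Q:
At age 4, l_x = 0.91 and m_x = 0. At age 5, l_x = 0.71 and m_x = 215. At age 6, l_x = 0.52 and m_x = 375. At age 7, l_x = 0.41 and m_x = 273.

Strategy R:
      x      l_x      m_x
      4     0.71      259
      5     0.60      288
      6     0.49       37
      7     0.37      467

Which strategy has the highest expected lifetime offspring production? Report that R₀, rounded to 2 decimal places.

Strategy P: R₀ = 0.71×13 + 0.51×324 + 0.38×265 + 0.34×187 = 338.7500
Strategy Q: R₀ = 0.91×0 + 0.71×215 + 0.52×375 + 0.41×273 = 459.5800
Strategy R: R₀ = 0.71×259 + 0.60×288 + 0.49×37 + 0.37×467 = 547.6100
Highest R₀: strategy R with 547.6100.

547.61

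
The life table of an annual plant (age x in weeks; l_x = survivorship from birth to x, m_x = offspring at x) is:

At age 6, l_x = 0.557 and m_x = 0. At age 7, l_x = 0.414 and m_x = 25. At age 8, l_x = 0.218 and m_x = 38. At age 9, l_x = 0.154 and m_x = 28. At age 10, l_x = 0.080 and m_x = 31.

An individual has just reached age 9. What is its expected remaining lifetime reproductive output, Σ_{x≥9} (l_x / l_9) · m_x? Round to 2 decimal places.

44.10

l_9 = 0.154. Conditional survival from age 9 to x is l_x / l_9.
  x=9: (0.154/0.154) × 28 = 28.0000
  x=10: (0.080/0.154) × 31 = 16.1039
Sum = 28.0000 + 16.1039 = 44.1039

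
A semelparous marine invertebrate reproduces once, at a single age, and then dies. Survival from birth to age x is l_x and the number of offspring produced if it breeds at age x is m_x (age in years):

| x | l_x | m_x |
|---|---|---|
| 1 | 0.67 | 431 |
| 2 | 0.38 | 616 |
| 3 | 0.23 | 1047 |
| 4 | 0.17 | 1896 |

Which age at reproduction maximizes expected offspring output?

Expected offspring if breeding at age x = l_x × m_x:
  age 1: 0.67 × 431 = 288.770
  age 2: 0.38 × 616 = 234.080
  age 3: 0.23 × 1047 = 240.810
  age 4: 0.17 × 1896 = 322.320
Maximum at age 4 (322.320).

4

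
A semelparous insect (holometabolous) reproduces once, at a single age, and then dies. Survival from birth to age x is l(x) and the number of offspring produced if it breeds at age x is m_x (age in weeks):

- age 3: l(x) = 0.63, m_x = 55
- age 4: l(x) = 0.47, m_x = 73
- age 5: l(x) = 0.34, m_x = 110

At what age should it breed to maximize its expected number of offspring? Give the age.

5

Expected offspring if breeding at age x = l(x) × m_x:
  age 3: 0.63 × 55 = 34.650
  age 4: 0.47 × 73 = 34.310
  age 5: 0.34 × 110 = 37.400
Maximum at age 5 (37.400).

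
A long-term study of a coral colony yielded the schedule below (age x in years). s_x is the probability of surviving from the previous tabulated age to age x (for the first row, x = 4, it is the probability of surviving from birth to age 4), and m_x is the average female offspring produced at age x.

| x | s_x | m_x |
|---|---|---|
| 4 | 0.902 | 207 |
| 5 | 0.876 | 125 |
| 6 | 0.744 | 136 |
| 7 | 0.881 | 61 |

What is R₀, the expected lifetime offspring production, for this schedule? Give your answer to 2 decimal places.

397.03

Survivorship from birth: l_x = s_4·s_5·…·s_x.
  l_4 = 0.90200
  l_5 = 0.79015
  l_6 = 0.58787
  l_7 = 0.51792
R₀ = Σ l_x m_x:
  age 4: 0.90200 × 207 = 186.7140
  age 5: 0.79015 × 125 = 98.7687
  age 6: 0.58787 × 136 = 79.9503
  age 7: 0.51792 × 61 = 31.5931
R₀ = 186.7140 + 98.7687 + 79.9503 + 31.5931 = 397.0262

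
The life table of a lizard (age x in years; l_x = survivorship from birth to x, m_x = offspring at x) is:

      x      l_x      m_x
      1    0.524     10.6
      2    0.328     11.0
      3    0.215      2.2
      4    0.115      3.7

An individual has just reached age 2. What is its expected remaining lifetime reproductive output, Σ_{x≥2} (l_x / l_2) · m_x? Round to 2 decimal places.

l_2 = 0.328. Conditional survival from age 2 to x is l_x / l_2.
  x=2: (0.328/0.328) × 11.0 = 11.0000
  x=3: (0.215/0.328) × 2.2 = 1.4421
  x=4: (0.115/0.328) × 3.7 = 1.2973
Sum = 11.0000 + 1.4421 + 1.2973 = 13.7393

13.74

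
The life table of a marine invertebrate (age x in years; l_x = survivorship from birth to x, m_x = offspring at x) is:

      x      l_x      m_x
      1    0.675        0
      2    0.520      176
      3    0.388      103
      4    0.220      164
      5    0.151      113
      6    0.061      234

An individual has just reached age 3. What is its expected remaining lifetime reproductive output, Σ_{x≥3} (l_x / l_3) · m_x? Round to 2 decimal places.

276.76

l_3 = 0.388. Conditional survival from age 3 to x is l_x / l_3.
  x=3: (0.388/0.388) × 103 = 103.0000
  x=4: (0.220/0.388) × 164 = 92.9897
  x=5: (0.151/0.388) × 113 = 43.9768
  x=6: (0.061/0.388) × 234 = 36.7887
Sum = 103.0000 + 92.9897 + 43.9768 + 36.7887 = 276.7552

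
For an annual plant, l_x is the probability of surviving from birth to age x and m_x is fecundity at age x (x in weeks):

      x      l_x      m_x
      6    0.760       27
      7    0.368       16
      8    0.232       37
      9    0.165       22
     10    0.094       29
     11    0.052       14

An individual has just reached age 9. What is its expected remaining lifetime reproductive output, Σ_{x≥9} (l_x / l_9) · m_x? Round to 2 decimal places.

l_9 = 0.165. Conditional survival from age 9 to x is l_x / l_9.
  x=9: (0.165/0.165) × 22 = 22.0000
  x=10: (0.094/0.165) × 29 = 16.5212
  x=11: (0.052/0.165) × 14 = 4.4121
Sum = 22.0000 + 16.5212 + 4.4121 = 42.9333

42.93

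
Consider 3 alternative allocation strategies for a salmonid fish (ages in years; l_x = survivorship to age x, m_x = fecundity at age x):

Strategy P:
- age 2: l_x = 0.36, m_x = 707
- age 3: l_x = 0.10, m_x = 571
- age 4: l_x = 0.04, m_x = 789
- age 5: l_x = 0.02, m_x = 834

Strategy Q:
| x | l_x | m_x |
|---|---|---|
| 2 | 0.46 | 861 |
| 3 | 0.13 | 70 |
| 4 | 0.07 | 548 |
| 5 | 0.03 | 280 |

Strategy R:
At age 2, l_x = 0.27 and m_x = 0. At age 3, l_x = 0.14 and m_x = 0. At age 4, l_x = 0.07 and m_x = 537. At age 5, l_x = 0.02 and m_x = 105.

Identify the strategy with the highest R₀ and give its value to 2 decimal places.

451.92

Strategy P: R₀ = 0.36×707 + 0.10×571 + 0.04×789 + 0.02×834 = 359.8600
Strategy Q: R₀ = 0.46×861 + 0.13×70 + 0.07×548 + 0.03×280 = 451.9200
Strategy R: R₀ = 0.27×0 + 0.14×0 + 0.07×537 + 0.02×105 = 39.6900
Highest R₀: strategy Q with 451.9200.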